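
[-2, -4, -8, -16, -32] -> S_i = -2*2^i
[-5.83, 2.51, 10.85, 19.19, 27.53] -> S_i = -5.83 + 8.34*i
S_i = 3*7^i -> [3, 21, 147, 1029, 7203]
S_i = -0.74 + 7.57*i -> [-0.74, 6.83, 14.4, 21.97, 29.54]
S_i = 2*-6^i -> [2, -12, 72, -432, 2592]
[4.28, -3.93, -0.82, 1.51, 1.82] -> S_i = Random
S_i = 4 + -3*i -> [4, 1, -2, -5, -8]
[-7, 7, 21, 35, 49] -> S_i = -7 + 14*i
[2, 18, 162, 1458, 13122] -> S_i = 2*9^i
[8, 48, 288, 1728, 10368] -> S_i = 8*6^i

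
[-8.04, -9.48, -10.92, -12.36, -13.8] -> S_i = -8.04 + -1.44*i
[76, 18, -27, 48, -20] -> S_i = Random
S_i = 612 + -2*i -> [612, 610, 608, 606, 604]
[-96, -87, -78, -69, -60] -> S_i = -96 + 9*i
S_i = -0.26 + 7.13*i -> [-0.26, 6.87, 14.0, 21.13, 28.26]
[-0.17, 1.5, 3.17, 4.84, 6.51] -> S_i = -0.17 + 1.67*i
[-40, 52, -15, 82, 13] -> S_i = Random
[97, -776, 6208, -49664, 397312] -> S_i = 97*-8^i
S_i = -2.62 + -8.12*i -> [-2.62, -10.74, -18.86, -26.98, -35.1]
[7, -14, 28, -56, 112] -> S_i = 7*-2^i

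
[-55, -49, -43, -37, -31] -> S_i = -55 + 6*i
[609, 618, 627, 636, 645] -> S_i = 609 + 9*i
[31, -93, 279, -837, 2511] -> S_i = 31*-3^i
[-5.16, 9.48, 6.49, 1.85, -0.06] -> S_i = Random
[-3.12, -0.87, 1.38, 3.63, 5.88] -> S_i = -3.12 + 2.25*i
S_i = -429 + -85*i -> [-429, -514, -599, -684, -769]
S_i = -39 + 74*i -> [-39, 35, 109, 183, 257]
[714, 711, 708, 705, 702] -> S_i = 714 + -3*i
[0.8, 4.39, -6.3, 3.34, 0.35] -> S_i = Random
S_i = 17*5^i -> [17, 85, 425, 2125, 10625]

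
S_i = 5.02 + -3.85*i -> [5.02, 1.17, -2.68, -6.53, -10.38]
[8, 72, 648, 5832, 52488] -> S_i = 8*9^i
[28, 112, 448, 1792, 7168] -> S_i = 28*4^i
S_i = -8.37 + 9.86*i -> [-8.37, 1.49, 11.35, 21.21, 31.07]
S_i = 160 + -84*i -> [160, 76, -8, -92, -176]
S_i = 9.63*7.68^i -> [9.63, 73.96, 568.0, 4362.24, 33502.03]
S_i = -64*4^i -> [-64, -256, -1024, -4096, -16384]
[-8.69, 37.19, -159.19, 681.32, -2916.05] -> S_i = -8.69*(-4.28)^i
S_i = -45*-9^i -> [-45, 405, -3645, 32805, -295245]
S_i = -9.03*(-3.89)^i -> [-9.03, 35.13, -136.64, 531.54, -2067.69]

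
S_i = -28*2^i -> [-28, -56, -112, -224, -448]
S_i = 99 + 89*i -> [99, 188, 277, 366, 455]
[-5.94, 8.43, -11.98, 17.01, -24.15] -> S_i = -5.94*(-1.42)^i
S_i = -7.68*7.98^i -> [-7.68, -61.29, -489.07, -3902.74, -31143.88]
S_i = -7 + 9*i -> [-7, 2, 11, 20, 29]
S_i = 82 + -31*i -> [82, 51, 20, -11, -42]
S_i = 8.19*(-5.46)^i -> [8.19, -44.72, 244.16, -1333.1, 7278.71]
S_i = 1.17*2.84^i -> [1.17, 3.32, 9.44, 26.8, 76.11]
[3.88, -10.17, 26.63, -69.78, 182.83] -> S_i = 3.88*(-2.62)^i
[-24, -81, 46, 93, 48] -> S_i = Random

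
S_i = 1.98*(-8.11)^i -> [1.98, -16.06, 130.23, -1056.16, 8565.42]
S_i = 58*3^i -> [58, 174, 522, 1566, 4698]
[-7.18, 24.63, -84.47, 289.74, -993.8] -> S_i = -7.18*(-3.43)^i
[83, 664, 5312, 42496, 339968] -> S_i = 83*8^i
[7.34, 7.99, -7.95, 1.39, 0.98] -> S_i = Random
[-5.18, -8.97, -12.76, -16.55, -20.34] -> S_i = -5.18 + -3.79*i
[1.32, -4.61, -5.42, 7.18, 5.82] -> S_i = Random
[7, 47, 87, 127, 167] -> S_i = 7 + 40*i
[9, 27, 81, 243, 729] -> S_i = 9*3^i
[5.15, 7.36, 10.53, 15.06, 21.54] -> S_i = 5.15*1.43^i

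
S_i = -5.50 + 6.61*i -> [-5.5, 1.11, 7.72, 14.33, 20.94]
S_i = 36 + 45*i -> [36, 81, 126, 171, 216]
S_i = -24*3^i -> [-24, -72, -216, -648, -1944]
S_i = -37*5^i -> [-37, -185, -925, -4625, -23125]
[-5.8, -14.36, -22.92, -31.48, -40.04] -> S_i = -5.80 + -8.56*i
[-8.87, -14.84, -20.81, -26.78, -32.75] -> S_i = -8.87 + -5.97*i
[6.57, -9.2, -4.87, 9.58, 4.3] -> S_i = Random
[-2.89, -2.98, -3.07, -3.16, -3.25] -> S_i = -2.89 + -0.09*i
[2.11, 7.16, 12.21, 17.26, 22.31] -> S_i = 2.11 + 5.05*i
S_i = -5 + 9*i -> [-5, 4, 13, 22, 31]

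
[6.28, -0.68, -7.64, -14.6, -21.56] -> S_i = 6.28 + -6.96*i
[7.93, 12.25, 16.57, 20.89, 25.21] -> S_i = 7.93 + 4.32*i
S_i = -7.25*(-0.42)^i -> [-7.25, 3.04, -1.28, 0.54, -0.23]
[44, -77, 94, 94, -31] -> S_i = Random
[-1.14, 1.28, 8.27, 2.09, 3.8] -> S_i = Random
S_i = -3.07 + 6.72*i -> [-3.07, 3.65, 10.37, 17.09, 23.81]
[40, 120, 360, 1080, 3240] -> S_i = 40*3^i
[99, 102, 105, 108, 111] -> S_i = 99 + 3*i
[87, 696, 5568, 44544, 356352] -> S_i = 87*8^i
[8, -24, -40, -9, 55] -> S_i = Random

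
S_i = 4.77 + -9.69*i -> [4.77, -4.92, -14.61, -24.3, -33.99]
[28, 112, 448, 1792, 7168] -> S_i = 28*4^i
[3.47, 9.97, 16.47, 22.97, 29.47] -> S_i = 3.47 + 6.50*i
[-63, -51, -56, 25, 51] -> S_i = Random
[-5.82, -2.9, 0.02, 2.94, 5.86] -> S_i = -5.82 + 2.92*i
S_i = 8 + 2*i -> [8, 10, 12, 14, 16]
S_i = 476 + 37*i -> [476, 513, 550, 587, 624]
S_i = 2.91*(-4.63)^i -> [2.91, -13.47, 62.38, -288.83, 1337.26]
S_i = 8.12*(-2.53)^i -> [8.12, -20.54, 51.98, -131.5, 332.69]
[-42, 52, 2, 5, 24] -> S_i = Random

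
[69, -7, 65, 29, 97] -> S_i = Random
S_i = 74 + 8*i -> [74, 82, 90, 98, 106]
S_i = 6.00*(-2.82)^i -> [6.0, -16.92, 47.71, -134.55, 379.44]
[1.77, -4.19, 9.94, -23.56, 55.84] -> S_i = 1.77*(-2.37)^i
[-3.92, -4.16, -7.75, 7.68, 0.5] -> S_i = Random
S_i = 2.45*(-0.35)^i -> [2.45, -0.86, 0.3, -0.11, 0.04]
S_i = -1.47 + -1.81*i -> [-1.47, -3.28, -5.09, -6.9, -8.71]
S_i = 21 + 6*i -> [21, 27, 33, 39, 45]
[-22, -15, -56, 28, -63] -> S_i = Random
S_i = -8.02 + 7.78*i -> [-8.02, -0.24, 7.54, 15.32, 23.1]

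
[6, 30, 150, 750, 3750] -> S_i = 6*5^i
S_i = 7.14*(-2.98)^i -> [7.14, -21.28, 63.41, -188.95, 563.07]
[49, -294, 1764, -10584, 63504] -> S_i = 49*-6^i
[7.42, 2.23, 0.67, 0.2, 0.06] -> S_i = 7.42*0.30^i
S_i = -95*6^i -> [-95, -570, -3420, -20520, -123120]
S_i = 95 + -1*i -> [95, 94, 93, 92, 91]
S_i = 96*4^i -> [96, 384, 1536, 6144, 24576]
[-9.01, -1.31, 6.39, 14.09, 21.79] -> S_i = -9.01 + 7.70*i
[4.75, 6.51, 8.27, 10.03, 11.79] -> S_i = 4.75 + 1.76*i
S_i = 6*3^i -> [6, 18, 54, 162, 486]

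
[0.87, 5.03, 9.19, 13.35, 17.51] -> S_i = 0.87 + 4.16*i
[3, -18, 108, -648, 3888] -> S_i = 3*-6^i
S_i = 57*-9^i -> [57, -513, 4617, -41553, 373977]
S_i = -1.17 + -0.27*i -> [-1.17, -1.44, -1.71, -1.98, -2.25]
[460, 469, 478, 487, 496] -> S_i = 460 + 9*i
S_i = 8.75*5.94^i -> [8.75, 51.98, 308.73, 1833.87, 10893.16]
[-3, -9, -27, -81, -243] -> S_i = -3*3^i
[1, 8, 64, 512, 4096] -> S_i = 1*8^i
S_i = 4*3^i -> [4, 12, 36, 108, 324]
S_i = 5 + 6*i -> [5, 11, 17, 23, 29]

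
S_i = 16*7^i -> [16, 112, 784, 5488, 38416]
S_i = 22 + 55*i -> [22, 77, 132, 187, 242]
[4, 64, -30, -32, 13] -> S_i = Random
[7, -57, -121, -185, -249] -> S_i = 7 + -64*i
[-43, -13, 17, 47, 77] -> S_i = -43 + 30*i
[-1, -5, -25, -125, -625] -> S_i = -1*5^i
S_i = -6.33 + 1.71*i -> [-6.33, -4.62, -2.91, -1.2, 0.51]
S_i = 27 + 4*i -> [27, 31, 35, 39, 43]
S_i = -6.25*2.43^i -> [-6.25, -15.19, -36.91, -89.68, -217.92]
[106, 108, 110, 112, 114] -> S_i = 106 + 2*i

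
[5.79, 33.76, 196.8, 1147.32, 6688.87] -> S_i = 5.79*5.83^i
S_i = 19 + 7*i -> [19, 26, 33, 40, 47]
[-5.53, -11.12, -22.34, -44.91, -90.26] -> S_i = -5.53*2.01^i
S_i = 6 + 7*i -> [6, 13, 20, 27, 34]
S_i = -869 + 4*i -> [-869, -865, -861, -857, -853]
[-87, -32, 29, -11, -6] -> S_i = Random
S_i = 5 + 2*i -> [5, 7, 9, 11, 13]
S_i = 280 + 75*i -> [280, 355, 430, 505, 580]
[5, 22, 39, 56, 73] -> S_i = 5 + 17*i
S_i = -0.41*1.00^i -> [-0.41, -0.41, -0.41, -0.41, -0.41]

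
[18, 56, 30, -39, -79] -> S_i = Random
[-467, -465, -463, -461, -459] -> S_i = -467 + 2*i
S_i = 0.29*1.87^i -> [0.29, 0.54, 1.01, 1.9, 3.55]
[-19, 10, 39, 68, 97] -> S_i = -19 + 29*i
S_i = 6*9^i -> [6, 54, 486, 4374, 39366]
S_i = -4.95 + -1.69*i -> [-4.95, -6.64, -8.33, -10.02, -11.71]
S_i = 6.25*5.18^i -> [6.25, 32.38, 167.7, 868.7, 4499.86]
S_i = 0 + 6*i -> [0, 6, 12, 18, 24]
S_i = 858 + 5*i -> [858, 863, 868, 873, 878]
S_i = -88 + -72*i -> [-88, -160, -232, -304, -376]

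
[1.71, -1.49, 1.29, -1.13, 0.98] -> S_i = 1.71*(-0.87)^i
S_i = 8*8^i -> [8, 64, 512, 4096, 32768]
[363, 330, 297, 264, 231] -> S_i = 363 + -33*i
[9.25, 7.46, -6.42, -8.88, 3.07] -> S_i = Random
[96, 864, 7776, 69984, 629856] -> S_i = 96*9^i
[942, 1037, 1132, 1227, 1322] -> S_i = 942 + 95*i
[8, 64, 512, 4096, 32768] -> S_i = 8*8^i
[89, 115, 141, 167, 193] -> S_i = 89 + 26*i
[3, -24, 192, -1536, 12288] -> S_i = 3*-8^i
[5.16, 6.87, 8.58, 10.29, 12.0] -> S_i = 5.16 + 1.71*i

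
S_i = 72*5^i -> [72, 360, 1800, 9000, 45000]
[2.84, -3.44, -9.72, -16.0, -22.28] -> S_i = 2.84 + -6.28*i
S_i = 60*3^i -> [60, 180, 540, 1620, 4860]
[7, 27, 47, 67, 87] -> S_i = 7 + 20*i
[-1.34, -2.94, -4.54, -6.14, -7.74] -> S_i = -1.34 + -1.60*i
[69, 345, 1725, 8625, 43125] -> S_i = 69*5^i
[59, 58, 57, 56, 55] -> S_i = 59 + -1*i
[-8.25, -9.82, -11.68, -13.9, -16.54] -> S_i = -8.25*1.19^i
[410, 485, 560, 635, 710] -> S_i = 410 + 75*i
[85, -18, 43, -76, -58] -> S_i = Random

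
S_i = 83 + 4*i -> [83, 87, 91, 95, 99]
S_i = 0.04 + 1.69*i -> [0.04, 1.73, 3.42, 5.11, 6.8]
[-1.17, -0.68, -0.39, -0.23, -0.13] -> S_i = -1.17*0.58^i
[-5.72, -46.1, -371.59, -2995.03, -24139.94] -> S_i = -5.72*8.06^i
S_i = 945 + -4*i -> [945, 941, 937, 933, 929]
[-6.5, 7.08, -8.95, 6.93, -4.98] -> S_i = Random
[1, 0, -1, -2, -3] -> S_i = 1 + -1*i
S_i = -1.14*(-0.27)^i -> [-1.14, 0.31, -0.08, 0.02, -0.01]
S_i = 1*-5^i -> [1, -5, 25, -125, 625]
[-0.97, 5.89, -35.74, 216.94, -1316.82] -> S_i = -0.97*(-6.07)^i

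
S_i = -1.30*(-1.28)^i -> [-1.3, 1.66, -2.13, 2.73, -3.49]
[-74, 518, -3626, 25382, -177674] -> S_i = -74*-7^i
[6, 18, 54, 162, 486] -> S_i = 6*3^i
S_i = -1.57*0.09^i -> [-1.57, -0.14, -0.01, -0.0, -0.0]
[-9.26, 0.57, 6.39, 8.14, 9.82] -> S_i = Random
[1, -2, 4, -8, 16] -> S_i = 1*-2^i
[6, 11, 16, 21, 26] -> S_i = 6 + 5*i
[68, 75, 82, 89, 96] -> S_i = 68 + 7*i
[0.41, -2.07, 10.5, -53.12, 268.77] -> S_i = 0.41*(-5.06)^i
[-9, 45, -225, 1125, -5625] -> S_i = -9*-5^i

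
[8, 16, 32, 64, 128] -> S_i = 8*2^i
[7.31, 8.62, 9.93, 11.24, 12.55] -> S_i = 7.31 + 1.31*i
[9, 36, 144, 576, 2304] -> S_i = 9*4^i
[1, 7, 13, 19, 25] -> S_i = 1 + 6*i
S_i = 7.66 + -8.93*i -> [7.66, -1.27, -10.2, -19.13, -28.06]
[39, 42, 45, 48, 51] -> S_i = 39 + 3*i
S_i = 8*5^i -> [8, 40, 200, 1000, 5000]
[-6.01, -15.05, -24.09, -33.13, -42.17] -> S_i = -6.01 + -9.04*i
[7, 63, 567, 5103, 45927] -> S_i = 7*9^i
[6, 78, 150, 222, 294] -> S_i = 6 + 72*i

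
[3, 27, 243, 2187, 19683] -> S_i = 3*9^i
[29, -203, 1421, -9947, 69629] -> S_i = 29*-7^i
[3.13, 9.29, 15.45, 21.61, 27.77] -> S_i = 3.13 + 6.16*i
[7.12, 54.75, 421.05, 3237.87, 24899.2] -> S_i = 7.12*7.69^i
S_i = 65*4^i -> [65, 260, 1040, 4160, 16640]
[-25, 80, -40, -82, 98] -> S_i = Random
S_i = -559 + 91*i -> [-559, -468, -377, -286, -195]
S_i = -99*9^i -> [-99, -891, -8019, -72171, -649539]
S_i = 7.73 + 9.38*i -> [7.73, 17.11, 26.49, 35.87, 45.25]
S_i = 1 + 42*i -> [1, 43, 85, 127, 169]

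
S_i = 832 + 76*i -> [832, 908, 984, 1060, 1136]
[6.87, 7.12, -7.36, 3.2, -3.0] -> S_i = Random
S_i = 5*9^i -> [5, 45, 405, 3645, 32805]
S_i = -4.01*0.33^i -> [-4.01, -1.32, -0.44, -0.14, -0.05]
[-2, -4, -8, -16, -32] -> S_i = -2*2^i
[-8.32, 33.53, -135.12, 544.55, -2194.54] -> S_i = -8.32*(-4.03)^i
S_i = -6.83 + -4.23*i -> [-6.83, -11.06, -15.29, -19.52, -23.75]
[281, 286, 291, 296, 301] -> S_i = 281 + 5*i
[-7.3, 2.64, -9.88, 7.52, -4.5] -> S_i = Random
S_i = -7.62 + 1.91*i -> [-7.62, -5.71, -3.8, -1.89, 0.02]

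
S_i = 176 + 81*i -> [176, 257, 338, 419, 500]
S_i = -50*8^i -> [-50, -400, -3200, -25600, -204800]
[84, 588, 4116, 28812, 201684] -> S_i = 84*7^i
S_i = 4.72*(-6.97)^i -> [4.72, -32.9, 229.3, -1598.23, 11139.69]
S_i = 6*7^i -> [6, 42, 294, 2058, 14406]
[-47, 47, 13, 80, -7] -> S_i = Random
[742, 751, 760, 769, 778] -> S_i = 742 + 9*i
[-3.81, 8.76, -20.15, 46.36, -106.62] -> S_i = -3.81*(-2.30)^i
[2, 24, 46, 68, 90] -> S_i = 2 + 22*i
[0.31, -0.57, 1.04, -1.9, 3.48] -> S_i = 0.31*(-1.83)^i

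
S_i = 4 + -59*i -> [4, -55, -114, -173, -232]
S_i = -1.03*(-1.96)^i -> [-1.03, 2.02, -3.96, 7.76, -15.2]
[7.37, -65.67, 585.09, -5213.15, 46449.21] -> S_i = 7.37*(-8.91)^i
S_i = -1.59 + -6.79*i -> [-1.59, -8.38, -15.17, -21.96, -28.75]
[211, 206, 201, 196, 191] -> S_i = 211 + -5*i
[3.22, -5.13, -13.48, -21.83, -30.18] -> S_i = 3.22 + -8.35*i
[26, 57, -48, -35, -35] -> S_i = Random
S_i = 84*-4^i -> [84, -336, 1344, -5376, 21504]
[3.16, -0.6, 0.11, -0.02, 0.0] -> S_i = 3.16*(-0.19)^i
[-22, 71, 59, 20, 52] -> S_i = Random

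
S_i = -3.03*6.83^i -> [-3.03, -20.69, -141.35, -965.39, -6593.64]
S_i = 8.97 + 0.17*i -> [8.97, 9.14, 9.31, 9.48, 9.65]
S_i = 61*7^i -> [61, 427, 2989, 20923, 146461]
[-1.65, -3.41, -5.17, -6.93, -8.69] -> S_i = -1.65 + -1.76*i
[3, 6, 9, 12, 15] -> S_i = 3 + 3*i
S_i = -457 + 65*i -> [-457, -392, -327, -262, -197]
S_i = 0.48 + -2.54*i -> [0.48, -2.06, -4.6, -7.14, -9.68]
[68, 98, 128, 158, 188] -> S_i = 68 + 30*i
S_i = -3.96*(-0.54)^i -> [-3.96, 2.14, -1.15, 0.62, -0.34]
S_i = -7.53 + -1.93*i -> [-7.53, -9.46, -11.39, -13.32, -15.25]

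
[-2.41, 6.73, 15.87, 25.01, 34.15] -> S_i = -2.41 + 9.14*i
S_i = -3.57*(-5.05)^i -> [-3.57, 18.03, -91.04, 459.77, -2321.85]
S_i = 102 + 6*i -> [102, 108, 114, 120, 126]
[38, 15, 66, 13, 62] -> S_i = Random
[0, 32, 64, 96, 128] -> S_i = 0 + 32*i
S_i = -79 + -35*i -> [-79, -114, -149, -184, -219]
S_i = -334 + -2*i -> [-334, -336, -338, -340, -342]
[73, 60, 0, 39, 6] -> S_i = Random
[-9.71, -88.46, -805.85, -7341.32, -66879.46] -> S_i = -9.71*9.11^i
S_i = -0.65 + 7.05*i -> [-0.65, 6.4, 13.45, 20.5, 27.55]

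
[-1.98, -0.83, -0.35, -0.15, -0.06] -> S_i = -1.98*0.42^i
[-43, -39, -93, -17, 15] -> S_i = Random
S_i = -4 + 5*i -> [-4, 1, 6, 11, 16]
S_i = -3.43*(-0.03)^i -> [-3.43, 0.1, -0.0, 0.0, -0.0]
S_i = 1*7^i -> [1, 7, 49, 343, 2401]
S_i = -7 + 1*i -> [-7, -6, -5, -4, -3]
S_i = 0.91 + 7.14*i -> [0.91, 8.05, 15.19, 22.33, 29.47]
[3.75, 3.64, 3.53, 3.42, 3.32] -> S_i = 3.75*0.97^i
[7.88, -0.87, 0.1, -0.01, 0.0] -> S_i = 7.88*(-0.11)^i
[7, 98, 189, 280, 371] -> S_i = 7 + 91*i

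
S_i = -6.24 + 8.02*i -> [-6.24, 1.78, 9.8, 17.82, 25.84]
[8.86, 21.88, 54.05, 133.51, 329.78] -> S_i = 8.86*2.47^i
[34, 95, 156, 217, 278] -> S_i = 34 + 61*i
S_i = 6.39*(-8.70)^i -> [6.39, -55.59, 483.66, -4207.83, 36608.16]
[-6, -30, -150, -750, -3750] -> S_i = -6*5^i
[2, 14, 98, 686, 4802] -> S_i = 2*7^i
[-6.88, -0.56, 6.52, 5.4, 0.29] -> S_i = Random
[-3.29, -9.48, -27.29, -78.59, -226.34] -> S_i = -3.29*2.88^i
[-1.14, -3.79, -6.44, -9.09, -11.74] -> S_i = -1.14 + -2.65*i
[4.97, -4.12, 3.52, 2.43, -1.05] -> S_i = Random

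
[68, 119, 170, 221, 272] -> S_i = 68 + 51*i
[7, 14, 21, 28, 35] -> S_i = 7 + 7*i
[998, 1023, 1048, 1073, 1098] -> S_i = 998 + 25*i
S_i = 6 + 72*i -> [6, 78, 150, 222, 294]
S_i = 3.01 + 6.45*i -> [3.01, 9.46, 15.91, 22.36, 28.81]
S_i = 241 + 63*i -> [241, 304, 367, 430, 493]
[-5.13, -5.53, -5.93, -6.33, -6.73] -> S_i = -5.13 + -0.40*i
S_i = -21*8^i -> [-21, -168, -1344, -10752, -86016]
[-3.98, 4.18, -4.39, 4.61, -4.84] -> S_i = -3.98*(-1.05)^i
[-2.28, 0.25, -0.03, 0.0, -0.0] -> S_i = -2.28*(-0.11)^i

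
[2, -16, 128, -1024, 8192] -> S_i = 2*-8^i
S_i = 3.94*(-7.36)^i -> [3.94, -29.0, 213.43, -1570.83, 11561.32]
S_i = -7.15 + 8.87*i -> [-7.15, 1.72, 10.59, 19.46, 28.33]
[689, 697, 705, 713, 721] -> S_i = 689 + 8*i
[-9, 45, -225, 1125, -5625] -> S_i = -9*-5^i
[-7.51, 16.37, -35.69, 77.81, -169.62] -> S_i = -7.51*(-2.18)^i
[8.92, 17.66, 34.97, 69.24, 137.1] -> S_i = 8.92*1.98^i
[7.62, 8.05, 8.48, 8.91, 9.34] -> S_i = 7.62 + 0.43*i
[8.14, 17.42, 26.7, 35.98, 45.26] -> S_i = 8.14 + 9.28*i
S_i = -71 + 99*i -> [-71, 28, 127, 226, 325]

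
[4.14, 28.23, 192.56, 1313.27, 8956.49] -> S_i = 4.14*6.82^i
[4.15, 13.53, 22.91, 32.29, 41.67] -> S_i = 4.15 + 9.38*i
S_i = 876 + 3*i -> [876, 879, 882, 885, 888]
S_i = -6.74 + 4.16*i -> [-6.74, -2.58, 1.58, 5.74, 9.9]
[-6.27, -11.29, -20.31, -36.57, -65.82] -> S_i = -6.27*1.80^i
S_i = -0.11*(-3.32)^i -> [-0.11, 0.37, -1.21, 4.03, -13.36]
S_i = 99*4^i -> [99, 396, 1584, 6336, 25344]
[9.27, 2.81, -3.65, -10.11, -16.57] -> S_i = 9.27 + -6.46*i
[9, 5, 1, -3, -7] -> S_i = 9 + -4*i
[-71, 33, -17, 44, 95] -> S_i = Random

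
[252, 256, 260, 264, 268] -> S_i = 252 + 4*i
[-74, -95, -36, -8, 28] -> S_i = Random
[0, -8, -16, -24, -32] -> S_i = 0 + -8*i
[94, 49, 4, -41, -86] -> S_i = 94 + -45*i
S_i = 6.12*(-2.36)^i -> [6.12, -14.44, 34.09, -80.44, 189.85]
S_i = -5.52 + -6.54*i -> [-5.52, -12.06, -18.6, -25.14, -31.68]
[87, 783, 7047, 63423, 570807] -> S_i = 87*9^i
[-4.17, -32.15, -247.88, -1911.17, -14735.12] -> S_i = -4.17*7.71^i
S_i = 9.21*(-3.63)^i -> [9.21, -33.43, 121.36, -440.53, 1599.14]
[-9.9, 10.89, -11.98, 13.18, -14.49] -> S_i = -9.90*(-1.10)^i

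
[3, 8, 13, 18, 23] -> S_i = 3 + 5*i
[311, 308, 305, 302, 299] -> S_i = 311 + -3*i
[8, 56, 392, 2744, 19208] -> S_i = 8*7^i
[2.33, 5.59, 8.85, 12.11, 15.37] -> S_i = 2.33 + 3.26*i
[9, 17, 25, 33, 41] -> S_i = 9 + 8*i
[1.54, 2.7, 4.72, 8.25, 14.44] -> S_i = 1.54*1.75^i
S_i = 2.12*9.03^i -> [2.12, 19.14, 172.87, 1560.99, 14095.71]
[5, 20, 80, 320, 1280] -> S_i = 5*4^i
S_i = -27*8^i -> [-27, -216, -1728, -13824, -110592]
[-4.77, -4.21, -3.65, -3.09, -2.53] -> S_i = -4.77 + 0.56*i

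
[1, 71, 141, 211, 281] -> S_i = 1 + 70*i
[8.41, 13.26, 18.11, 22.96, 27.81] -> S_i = 8.41 + 4.85*i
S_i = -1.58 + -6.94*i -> [-1.58, -8.52, -15.46, -22.4, -29.34]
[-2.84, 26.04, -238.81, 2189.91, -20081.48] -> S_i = -2.84*(-9.17)^i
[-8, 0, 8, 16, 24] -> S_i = -8 + 8*i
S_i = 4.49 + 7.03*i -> [4.49, 11.52, 18.55, 25.58, 32.61]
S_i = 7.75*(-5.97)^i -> [7.75, -46.27, 276.22, -1649.02, 9844.62]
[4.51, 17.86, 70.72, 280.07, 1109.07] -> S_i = 4.51*3.96^i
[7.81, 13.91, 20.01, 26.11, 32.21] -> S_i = 7.81 + 6.10*i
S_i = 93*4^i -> [93, 372, 1488, 5952, 23808]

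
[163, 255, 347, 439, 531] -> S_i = 163 + 92*i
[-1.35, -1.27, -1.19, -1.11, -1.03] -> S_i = -1.35 + 0.08*i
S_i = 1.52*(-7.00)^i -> [1.52, -10.64, 74.48, -521.36, 3649.52]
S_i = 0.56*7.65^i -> [0.56, 4.28, 32.77, 250.71, 1917.93]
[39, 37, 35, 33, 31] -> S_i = 39 + -2*i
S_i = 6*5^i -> [6, 30, 150, 750, 3750]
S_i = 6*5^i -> [6, 30, 150, 750, 3750]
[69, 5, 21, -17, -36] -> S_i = Random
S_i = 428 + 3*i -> [428, 431, 434, 437, 440]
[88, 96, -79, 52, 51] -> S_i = Random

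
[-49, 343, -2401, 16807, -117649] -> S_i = -49*-7^i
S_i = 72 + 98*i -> [72, 170, 268, 366, 464]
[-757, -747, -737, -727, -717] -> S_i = -757 + 10*i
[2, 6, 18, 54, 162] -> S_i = 2*3^i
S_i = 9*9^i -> [9, 81, 729, 6561, 59049]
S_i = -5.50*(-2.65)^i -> [-5.5, 14.58, -38.62, 102.35, -271.24]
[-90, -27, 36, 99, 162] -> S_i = -90 + 63*i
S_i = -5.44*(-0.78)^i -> [-5.44, 4.24, -3.31, 2.58, -2.01]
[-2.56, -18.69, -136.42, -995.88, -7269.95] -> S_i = -2.56*7.30^i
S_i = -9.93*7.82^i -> [-9.93, -77.65, -607.24, -4748.64, -37134.39]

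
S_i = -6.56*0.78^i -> [-6.56, -5.12, -3.99, -3.11, -2.43]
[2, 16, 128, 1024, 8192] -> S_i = 2*8^i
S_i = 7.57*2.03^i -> [7.57, 15.37, 31.2, 63.33, 128.55]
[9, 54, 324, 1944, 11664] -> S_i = 9*6^i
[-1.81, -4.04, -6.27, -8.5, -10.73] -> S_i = -1.81 + -2.23*i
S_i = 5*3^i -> [5, 15, 45, 135, 405]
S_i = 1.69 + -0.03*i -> [1.69, 1.66, 1.63, 1.6, 1.57]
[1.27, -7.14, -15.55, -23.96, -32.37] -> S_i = 1.27 + -8.41*i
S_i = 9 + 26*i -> [9, 35, 61, 87, 113]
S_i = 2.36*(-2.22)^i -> [2.36, -5.24, 11.63, -25.82, 57.32]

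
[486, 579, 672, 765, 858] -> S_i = 486 + 93*i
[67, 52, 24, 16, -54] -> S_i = Random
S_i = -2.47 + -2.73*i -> [-2.47, -5.2, -7.93, -10.66, -13.39]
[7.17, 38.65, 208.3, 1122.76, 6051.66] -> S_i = 7.17*5.39^i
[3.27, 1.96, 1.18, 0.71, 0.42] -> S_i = 3.27*0.60^i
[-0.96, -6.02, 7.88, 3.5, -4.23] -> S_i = Random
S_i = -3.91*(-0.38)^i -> [-3.91, 1.49, -0.56, 0.21, -0.08]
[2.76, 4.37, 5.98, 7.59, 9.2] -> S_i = 2.76 + 1.61*i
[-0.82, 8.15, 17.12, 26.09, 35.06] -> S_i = -0.82 + 8.97*i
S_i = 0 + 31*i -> [0, 31, 62, 93, 124]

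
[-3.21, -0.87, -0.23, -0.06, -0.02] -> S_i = -3.21*0.27^i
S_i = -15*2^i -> [-15, -30, -60, -120, -240]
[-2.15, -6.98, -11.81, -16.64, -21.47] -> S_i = -2.15 + -4.83*i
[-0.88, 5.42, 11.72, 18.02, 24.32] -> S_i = -0.88 + 6.30*i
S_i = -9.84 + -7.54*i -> [-9.84, -17.38, -24.92, -32.46, -40.0]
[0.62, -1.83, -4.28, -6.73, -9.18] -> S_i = 0.62 + -2.45*i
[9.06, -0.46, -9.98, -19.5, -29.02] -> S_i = 9.06 + -9.52*i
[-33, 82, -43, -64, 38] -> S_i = Random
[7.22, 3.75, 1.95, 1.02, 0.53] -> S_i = 7.22*0.52^i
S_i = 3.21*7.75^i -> [3.21, 24.88, 192.8, 1494.2, 11580.09]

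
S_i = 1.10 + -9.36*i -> [1.1, -8.26, -17.62, -26.98, -36.34]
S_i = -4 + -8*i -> [-4, -12, -20, -28, -36]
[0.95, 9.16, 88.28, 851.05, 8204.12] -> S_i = 0.95*9.64^i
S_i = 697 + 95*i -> [697, 792, 887, 982, 1077]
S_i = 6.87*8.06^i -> [6.87, 55.37, 446.3, 3597.18, 28993.25]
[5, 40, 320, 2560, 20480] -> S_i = 5*8^i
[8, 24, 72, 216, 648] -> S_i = 8*3^i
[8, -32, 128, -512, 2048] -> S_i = 8*-4^i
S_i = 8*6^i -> [8, 48, 288, 1728, 10368]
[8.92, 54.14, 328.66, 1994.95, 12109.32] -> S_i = 8.92*6.07^i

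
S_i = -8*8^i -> [-8, -64, -512, -4096, -32768]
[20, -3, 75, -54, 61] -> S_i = Random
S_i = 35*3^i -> [35, 105, 315, 945, 2835]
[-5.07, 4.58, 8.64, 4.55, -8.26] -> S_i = Random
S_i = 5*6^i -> [5, 30, 180, 1080, 6480]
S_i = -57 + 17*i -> [-57, -40, -23, -6, 11]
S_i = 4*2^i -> [4, 8, 16, 32, 64]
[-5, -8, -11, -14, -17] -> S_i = -5 + -3*i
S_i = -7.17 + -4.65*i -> [-7.17, -11.82, -16.47, -21.12, -25.77]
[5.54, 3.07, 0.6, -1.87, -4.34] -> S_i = 5.54 + -2.47*i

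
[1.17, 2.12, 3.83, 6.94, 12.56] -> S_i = 1.17*1.81^i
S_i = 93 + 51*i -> [93, 144, 195, 246, 297]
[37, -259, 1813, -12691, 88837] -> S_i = 37*-7^i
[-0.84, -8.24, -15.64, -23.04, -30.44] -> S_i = -0.84 + -7.40*i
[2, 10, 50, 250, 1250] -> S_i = 2*5^i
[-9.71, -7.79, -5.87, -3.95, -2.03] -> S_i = -9.71 + 1.92*i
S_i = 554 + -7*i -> [554, 547, 540, 533, 526]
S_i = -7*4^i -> [-7, -28, -112, -448, -1792]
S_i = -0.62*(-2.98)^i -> [-0.62, 1.85, -5.51, 16.41, -48.89]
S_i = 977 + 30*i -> [977, 1007, 1037, 1067, 1097]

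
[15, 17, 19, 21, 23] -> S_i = 15 + 2*i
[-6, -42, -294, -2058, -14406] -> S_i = -6*7^i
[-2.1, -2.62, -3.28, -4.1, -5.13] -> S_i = -2.10*1.25^i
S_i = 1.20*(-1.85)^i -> [1.2, -2.22, 4.11, -7.6, 14.06]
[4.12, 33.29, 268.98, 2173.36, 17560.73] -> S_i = 4.12*8.08^i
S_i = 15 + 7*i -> [15, 22, 29, 36, 43]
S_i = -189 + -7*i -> [-189, -196, -203, -210, -217]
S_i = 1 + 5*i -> [1, 6, 11, 16, 21]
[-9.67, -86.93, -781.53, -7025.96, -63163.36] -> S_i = -9.67*8.99^i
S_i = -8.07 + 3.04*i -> [-8.07, -5.03, -1.99, 1.05, 4.09]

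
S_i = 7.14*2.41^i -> [7.14, 17.21, 41.47, 99.94, 240.86]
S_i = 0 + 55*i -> [0, 55, 110, 165, 220]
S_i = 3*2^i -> [3, 6, 12, 24, 48]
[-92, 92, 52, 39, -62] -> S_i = Random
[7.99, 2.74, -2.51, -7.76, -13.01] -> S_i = 7.99 + -5.25*i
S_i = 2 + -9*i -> [2, -7, -16, -25, -34]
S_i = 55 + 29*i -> [55, 84, 113, 142, 171]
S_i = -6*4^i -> [-6, -24, -96, -384, -1536]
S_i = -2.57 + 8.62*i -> [-2.57, 6.05, 14.67, 23.29, 31.91]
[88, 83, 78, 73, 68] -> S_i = 88 + -5*i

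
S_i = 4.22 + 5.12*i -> [4.22, 9.34, 14.46, 19.58, 24.7]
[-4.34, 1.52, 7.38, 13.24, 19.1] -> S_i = -4.34 + 5.86*i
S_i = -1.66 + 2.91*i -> [-1.66, 1.25, 4.16, 7.07, 9.98]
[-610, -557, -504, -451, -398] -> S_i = -610 + 53*i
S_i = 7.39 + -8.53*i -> [7.39, -1.14, -9.67, -18.2, -26.73]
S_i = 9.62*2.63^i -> [9.62, 25.3, 66.54, 175.0, 460.25]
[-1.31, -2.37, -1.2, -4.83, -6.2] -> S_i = Random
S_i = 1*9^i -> [1, 9, 81, 729, 6561]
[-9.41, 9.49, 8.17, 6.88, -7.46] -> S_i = Random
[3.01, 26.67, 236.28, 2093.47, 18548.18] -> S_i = 3.01*8.86^i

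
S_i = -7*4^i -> [-7, -28, -112, -448, -1792]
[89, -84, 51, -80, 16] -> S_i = Random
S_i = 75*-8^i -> [75, -600, 4800, -38400, 307200]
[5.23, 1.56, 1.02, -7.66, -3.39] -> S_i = Random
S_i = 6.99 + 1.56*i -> [6.99, 8.55, 10.11, 11.67, 13.23]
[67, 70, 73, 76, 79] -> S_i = 67 + 3*i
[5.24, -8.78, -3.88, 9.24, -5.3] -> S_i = Random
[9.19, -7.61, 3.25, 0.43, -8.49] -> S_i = Random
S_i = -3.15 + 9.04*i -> [-3.15, 5.89, 14.93, 23.97, 33.01]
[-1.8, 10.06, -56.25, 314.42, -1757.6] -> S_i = -1.80*(-5.59)^i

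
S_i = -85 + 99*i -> [-85, 14, 113, 212, 311]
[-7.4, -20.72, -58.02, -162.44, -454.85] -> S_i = -7.40*2.80^i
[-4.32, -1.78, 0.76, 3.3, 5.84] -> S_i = -4.32 + 2.54*i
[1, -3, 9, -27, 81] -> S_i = 1*-3^i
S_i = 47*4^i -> [47, 188, 752, 3008, 12032]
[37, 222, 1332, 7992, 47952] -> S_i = 37*6^i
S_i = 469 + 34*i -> [469, 503, 537, 571, 605]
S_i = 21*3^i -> [21, 63, 189, 567, 1701]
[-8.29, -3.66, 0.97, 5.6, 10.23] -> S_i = -8.29 + 4.63*i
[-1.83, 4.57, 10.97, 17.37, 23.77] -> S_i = -1.83 + 6.40*i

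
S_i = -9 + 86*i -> [-9, 77, 163, 249, 335]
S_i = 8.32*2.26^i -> [8.32, 18.8, 42.5, 96.04, 217.05]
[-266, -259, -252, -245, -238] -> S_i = -266 + 7*i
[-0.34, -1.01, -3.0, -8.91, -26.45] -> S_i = -0.34*2.97^i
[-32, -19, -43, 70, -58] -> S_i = Random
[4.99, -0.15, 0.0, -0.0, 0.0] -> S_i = 4.99*(-0.03)^i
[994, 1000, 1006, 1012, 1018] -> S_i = 994 + 6*i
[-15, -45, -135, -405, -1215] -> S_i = -15*3^i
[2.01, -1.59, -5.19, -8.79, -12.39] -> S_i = 2.01 + -3.60*i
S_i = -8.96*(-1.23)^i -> [-8.96, 11.02, -13.56, 16.67, -20.51]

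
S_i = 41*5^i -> [41, 205, 1025, 5125, 25625]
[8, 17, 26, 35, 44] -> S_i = 8 + 9*i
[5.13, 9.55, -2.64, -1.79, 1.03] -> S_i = Random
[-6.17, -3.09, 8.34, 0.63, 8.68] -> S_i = Random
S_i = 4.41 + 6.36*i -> [4.41, 10.77, 17.13, 23.49, 29.85]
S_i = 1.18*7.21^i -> [1.18, 8.51, 61.34, 442.27, 3188.77]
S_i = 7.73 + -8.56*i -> [7.73, -0.83, -9.39, -17.95, -26.51]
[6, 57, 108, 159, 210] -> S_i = 6 + 51*i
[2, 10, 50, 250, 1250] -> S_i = 2*5^i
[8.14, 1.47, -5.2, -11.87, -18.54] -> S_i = 8.14 + -6.67*i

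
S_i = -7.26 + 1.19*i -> [-7.26, -6.07, -4.88, -3.69, -2.5]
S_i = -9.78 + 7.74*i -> [-9.78, -2.04, 5.7, 13.44, 21.18]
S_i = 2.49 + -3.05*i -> [2.49, -0.56, -3.61, -6.66, -9.71]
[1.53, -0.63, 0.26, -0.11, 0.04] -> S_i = 1.53*(-0.41)^i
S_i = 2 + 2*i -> [2, 4, 6, 8, 10]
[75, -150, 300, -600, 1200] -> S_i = 75*-2^i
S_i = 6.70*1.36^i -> [6.7, 9.11, 12.39, 16.85, 22.92]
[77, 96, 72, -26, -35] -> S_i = Random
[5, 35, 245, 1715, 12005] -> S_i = 5*7^i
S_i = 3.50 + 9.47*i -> [3.5, 12.97, 22.44, 31.91, 41.38]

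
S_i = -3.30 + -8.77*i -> [-3.3, -12.07, -20.84, -29.61, -38.38]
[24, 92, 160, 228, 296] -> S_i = 24 + 68*i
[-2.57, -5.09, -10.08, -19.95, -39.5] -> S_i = -2.57*1.98^i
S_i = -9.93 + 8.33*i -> [-9.93, -1.6, 6.73, 15.06, 23.39]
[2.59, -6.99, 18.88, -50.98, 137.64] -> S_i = 2.59*(-2.70)^i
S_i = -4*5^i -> [-4, -20, -100, -500, -2500]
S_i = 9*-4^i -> [9, -36, 144, -576, 2304]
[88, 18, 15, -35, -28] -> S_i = Random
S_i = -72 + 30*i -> [-72, -42, -12, 18, 48]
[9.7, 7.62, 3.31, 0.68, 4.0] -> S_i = Random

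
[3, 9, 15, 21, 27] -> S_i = 3 + 6*i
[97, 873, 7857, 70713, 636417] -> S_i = 97*9^i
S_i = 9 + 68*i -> [9, 77, 145, 213, 281]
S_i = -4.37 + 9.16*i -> [-4.37, 4.79, 13.95, 23.11, 32.27]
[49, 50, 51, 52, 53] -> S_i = 49 + 1*i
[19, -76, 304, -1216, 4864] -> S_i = 19*-4^i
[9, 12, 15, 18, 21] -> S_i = 9 + 3*i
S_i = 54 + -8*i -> [54, 46, 38, 30, 22]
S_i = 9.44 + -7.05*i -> [9.44, 2.39, -4.66, -11.71, -18.76]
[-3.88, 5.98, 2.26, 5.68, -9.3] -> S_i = Random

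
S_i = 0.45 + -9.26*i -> [0.45, -8.81, -18.07, -27.33, -36.59]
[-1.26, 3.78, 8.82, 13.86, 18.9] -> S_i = -1.26 + 5.04*i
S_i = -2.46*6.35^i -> [-2.46, -15.62, -99.19, -629.88, -3999.72]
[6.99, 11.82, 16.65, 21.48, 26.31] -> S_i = 6.99 + 4.83*i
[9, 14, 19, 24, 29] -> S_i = 9 + 5*i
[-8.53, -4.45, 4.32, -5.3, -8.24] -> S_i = Random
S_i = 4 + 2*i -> [4, 6, 8, 10, 12]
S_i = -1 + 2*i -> [-1, 1, 3, 5, 7]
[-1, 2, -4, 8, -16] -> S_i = -1*-2^i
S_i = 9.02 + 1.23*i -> [9.02, 10.25, 11.48, 12.71, 13.94]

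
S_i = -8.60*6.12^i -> [-8.6, -52.63, -322.11, -1971.3, -12064.36]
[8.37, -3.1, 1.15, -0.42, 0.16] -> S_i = 8.37*(-0.37)^i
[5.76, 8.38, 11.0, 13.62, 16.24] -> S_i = 5.76 + 2.62*i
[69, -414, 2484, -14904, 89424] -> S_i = 69*-6^i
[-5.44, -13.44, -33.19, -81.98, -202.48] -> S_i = -5.44*2.47^i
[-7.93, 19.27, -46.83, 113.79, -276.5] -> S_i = -7.93*(-2.43)^i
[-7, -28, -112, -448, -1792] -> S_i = -7*4^i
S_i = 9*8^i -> [9, 72, 576, 4608, 36864]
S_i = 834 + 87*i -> [834, 921, 1008, 1095, 1182]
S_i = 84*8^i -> [84, 672, 5376, 43008, 344064]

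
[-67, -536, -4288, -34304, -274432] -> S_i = -67*8^i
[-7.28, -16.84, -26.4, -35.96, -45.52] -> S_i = -7.28 + -9.56*i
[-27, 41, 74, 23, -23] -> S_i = Random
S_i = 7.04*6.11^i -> [7.04, 43.01, 262.82, 1605.82, 9811.55]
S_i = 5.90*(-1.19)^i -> [5.9, -7.02, 8.35, -9.94, 11.83]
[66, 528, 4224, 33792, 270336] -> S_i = 66*8^i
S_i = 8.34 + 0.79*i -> [8.34, 9.13, 9.92, 10.71, 11.5]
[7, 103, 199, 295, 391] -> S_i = 7 + 96*i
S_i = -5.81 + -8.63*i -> [-5.81, -14.44, -23.07, -31.7, -40.33]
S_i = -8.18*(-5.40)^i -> [-8.18, 44.17, -238.53, 1288.06, -6955.5]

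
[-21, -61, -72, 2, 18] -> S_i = Random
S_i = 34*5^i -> [34, 170, 850, 4250, 21250]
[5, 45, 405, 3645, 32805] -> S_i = 5*9^i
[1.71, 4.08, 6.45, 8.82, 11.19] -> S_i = 1.71 + 2.37*i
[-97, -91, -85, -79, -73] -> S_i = -97 + 6*i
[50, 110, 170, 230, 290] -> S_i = 50 + 60*i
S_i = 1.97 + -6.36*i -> [1.97, -4.39, -10.75, -17.11, -23.47]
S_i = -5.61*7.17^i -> [-5.61, -40.22, -288.4, -2067.86, -14826.53]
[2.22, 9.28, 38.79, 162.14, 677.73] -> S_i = 2.22*4.18^i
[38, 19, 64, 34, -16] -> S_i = Random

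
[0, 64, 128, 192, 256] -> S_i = 0 + 64*i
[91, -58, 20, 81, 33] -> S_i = Random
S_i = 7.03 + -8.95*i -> [7.03, -1.92, -10.87, -19.82, -28.77]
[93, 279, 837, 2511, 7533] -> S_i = 93*3^i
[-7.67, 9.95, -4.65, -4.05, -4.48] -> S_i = Random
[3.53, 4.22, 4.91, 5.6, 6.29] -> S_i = 3.53 + 0.69*i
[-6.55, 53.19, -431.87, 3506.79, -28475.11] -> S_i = -6.55*(-8.12)^i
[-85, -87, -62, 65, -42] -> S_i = Random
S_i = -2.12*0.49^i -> [-2.12, -1.04, -0.51, -0.25, -0.12]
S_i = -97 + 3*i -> [-97, -94, -91, -88, -85]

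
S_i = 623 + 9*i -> [623, 632, 641, 650, 659]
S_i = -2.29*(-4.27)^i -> [-2.29, 9.78, -41.75, 178.29, -761.28]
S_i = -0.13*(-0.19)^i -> [-0.13, 0.02, -0.0, 0.0, -0.0]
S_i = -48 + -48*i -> [-48, -96, -144, -192, -240]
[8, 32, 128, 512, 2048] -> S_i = 8*4^i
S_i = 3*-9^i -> [3, -27, 243, -2187, 19683]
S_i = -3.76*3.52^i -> [-3.76, -13.24, -46.59, -163.99, -577.24]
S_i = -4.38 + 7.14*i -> [-4.38, 2.76, 9.9, 17.04, 24.18]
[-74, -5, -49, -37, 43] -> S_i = Random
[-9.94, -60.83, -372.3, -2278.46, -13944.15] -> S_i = -9.94*6.12^i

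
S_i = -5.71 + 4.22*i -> [-5.71, -1.49, 2.73, 6.95, 11.17]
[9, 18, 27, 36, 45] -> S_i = 9 + 9*i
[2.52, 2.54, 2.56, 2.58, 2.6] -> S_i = 2.52 + 0.02*i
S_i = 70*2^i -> [70, 140, 280, 560, 1120]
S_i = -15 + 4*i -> [-15, -11, -7, -3, 1]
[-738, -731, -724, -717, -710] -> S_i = -738 + 7*i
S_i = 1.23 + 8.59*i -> [1.23, 9.82, 18.41, 27.0, 35.59]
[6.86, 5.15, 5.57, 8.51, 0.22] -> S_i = Random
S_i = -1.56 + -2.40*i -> [-1.56, -3.96, -6.36, -8.76, -11.16]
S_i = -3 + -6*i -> [-3, -9, -15, -21, -27]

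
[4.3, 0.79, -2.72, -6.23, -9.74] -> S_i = 4.30 + -3.51*i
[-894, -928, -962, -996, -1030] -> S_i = -894 + -34*i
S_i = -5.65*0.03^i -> [-5.65, -0.17, -0.01, -0.0, -0.0]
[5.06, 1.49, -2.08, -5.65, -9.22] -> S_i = 5.06 + -3.57*i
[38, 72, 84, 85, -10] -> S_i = Random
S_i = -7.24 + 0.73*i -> [-7.24, -6.51, -5.78, -5.05, -4.32]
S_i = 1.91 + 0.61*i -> [1.91, 2.52, 3.13, 3.74, 4.35]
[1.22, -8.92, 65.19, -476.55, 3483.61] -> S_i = 1.22*(-7.31)^i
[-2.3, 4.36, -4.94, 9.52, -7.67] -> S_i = Random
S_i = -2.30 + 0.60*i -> [-2.3, -1.7, -1.1, -0.5, 0.1]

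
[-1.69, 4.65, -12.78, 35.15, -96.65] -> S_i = -1.69*(-2.75)^i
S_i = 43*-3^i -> [43, -129, 387, -1161, 3483]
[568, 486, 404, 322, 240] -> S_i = 568 + -82*i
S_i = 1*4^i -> [1, 4, 16, 64, 256]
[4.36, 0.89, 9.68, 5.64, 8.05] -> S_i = Random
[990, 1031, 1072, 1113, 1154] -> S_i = 990 + 41*i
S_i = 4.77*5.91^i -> [4.77, 28.19, 166.61, 984.65, 5819.27]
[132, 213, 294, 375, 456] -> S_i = 132 + 81*i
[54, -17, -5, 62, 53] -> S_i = Random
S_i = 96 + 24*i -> [96, 120, 144, 168, 192]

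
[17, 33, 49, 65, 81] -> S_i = 17 + 16*i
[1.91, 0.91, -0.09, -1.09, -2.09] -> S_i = 1.91 + -1.00*i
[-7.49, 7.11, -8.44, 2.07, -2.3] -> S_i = Random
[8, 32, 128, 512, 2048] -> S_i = 8*4^i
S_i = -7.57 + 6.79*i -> [-7.57, -0.78, 6.01, 12.8, 19.59]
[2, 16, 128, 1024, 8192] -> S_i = 2*8^i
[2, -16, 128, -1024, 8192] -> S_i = 2*-8^i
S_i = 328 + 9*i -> [328, 337, 346, 355, 364]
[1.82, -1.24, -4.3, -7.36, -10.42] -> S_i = 1.82 + -3.06*i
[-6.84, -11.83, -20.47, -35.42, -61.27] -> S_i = -6.84*1.73^i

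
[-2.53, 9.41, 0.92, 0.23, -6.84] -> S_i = Random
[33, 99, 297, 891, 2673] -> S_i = 33*3^i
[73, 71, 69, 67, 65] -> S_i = 73 + -2*i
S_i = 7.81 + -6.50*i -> [7.81, 1.31, -5.19, -11.69, -18.19]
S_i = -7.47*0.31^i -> [-7.47, -2.32, -0.72, -0.22, -0.07]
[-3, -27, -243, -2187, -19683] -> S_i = -3*9^i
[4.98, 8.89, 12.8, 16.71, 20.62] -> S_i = 4.98 + 3.91*i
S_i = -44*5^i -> [-44, -220, -1100, -5500, -27500]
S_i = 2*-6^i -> [2, -12, 72, -432, 2592]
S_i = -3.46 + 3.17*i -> [-3.46, -0.29, 2.88, 6.05, 9.22]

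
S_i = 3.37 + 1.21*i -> [3.37, 4.58, 5.79, 7.0, 8.21]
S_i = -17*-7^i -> [-17, 119, -833, 5831, -40817]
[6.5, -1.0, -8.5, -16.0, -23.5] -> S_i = 6.50 + -7.50*i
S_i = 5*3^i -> [5, 15, 45, 135, 405]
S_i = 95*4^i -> [95, 380, 1520, 6080, 24320]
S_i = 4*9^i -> [4, 36, 324, 2916, 26244]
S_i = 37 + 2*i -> [37, 39, 41, 43, 45]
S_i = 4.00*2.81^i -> [4.0, 11.24, 31.58, 88.75, 249.39]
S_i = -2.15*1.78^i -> [-2.15, -3.83, -6.81, -12.13, -21.58]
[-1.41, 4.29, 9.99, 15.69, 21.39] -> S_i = -1.41 + 5.70*i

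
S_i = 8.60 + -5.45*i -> [8.6, 3.15, -2.3, -7.75, -13.2]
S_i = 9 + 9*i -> [9, 18, 27, 36, 45]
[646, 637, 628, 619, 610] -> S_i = 646 + -9*i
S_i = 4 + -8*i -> [4, -4, -12, -20, -28]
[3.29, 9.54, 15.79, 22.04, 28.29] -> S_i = 3.29 + 6.25*i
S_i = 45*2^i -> [45, 90, 180, 360, 720]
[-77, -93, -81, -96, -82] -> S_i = Random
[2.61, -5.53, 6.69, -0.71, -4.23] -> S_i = Random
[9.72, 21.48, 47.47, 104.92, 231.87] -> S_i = 9.72*2.21^i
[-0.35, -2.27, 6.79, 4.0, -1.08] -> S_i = Random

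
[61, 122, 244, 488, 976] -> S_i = 61*2^i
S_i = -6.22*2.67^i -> [-6.22, -16.61, -44.34, -118.39, -316.11]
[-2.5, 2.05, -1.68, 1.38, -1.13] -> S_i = -2.50*(-0.82)^i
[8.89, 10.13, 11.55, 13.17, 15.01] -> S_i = 8.89*1.14^i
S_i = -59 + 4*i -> [-59, -55, -51, -47, -43]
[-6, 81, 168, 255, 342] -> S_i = -6 + 87*i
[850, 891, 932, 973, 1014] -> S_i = 850 + 41*i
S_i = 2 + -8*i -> [2, -6, -14, -22, -30]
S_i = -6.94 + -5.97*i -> [-6.94, -12.91, -18.88, -24.85, -30.82]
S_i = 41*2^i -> [41, 82, 164, 328, 656]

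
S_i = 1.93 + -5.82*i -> [1.93, -3.89, -9.71, -15.53, -21.35]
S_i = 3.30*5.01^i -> [3.3, 16.53, 82.83, 414.98, 2079.05]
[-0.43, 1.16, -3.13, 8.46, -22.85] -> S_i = -0.43*(-2.70)^i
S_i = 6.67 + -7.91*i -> [6.67, -1.24, -9.15, -17.06, -24.97]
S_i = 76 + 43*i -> [76, 119, 162, 205, 248]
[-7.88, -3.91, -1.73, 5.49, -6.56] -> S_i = Random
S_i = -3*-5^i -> [-3, 15, -75, 375, -1875]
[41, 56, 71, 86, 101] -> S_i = 41 + 15*i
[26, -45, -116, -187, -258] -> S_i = 26 + -71*i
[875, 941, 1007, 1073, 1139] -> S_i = 875 + 66*i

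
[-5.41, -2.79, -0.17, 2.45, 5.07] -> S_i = -5.41 + 2.62*i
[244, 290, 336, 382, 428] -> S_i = 244 + 46*i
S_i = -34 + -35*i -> [-34, -69, -104, -139, -174]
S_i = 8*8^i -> [8, 64, 512, 4096, 32768]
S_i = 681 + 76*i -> [681, 757, 833, 909, 985]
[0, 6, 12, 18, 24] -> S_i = 0 + 6*i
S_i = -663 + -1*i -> [-663, -664, -665, -666, -667]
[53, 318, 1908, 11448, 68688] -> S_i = 53*6^i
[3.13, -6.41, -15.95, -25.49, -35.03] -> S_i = 3.13 + -9.54*i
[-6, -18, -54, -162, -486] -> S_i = -6*3^i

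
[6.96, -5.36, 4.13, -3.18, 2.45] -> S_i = 6.96*(-0.77)^i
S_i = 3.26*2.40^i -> [3.26, 7.82, 18.78, 45.07, 108.16]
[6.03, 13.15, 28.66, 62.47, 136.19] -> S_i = 6.03*2.18^i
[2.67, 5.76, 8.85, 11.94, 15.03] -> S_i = 2.67 + 3.09*i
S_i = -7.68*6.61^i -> [-7.68, -50.76, -335.56, -2218.02, -14661.12]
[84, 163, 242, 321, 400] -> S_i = 84 + 79*i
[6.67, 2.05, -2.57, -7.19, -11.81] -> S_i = 6.67 + -4.62*i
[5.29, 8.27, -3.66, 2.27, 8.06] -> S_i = Random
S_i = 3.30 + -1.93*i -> [3.3, 1.37, -0.56, -2.49, -4.42]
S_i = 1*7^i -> [1, 7, 49, 343, 2401]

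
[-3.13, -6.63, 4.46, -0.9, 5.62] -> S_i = Random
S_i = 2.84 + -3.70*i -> [2.84, -0.86, -4.56, -8.26, -11.96]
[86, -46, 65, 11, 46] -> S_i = Random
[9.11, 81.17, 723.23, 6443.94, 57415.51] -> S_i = 9.11*8.91^i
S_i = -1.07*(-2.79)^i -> [-1.07, 2.99, -8.33, 23.24, -64.83]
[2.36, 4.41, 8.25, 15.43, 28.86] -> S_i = 2.36*1.87^i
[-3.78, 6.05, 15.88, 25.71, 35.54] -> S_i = -3.78 + 9.83*i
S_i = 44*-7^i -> [44, -308, 2156, -15092, 105644]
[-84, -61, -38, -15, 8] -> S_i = -84 + 23*i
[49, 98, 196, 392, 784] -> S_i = 49*2^i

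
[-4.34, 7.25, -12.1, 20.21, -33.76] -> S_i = -4.34*(-1.67)^i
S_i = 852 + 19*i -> [852, 871, 890, 909, 928]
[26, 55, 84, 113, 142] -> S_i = 26 + 29*i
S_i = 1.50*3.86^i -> [1.5, 5.79, 22.35, 86.27, 333.0]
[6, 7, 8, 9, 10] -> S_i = 6 + 1*i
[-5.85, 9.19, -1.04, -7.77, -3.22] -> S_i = Random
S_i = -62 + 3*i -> [-62, -59, -56, -53, -50]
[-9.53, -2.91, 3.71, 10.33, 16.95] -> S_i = -9.53 + 6.62*i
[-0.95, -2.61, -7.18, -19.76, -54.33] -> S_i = -0.95*2.75^i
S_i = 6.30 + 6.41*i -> [6.3, 12.71, 19.12, 25.53, 31.94]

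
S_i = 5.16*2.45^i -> [5.16, 12.64, 30.97, 75.88, 185.91]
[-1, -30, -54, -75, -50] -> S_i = Random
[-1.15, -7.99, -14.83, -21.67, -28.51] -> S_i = -1.15 + -6.84*i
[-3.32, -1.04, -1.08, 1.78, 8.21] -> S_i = Random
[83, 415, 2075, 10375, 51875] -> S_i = 83*5^i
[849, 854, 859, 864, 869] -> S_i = 849 + 5*i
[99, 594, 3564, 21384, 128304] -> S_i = 99*6^i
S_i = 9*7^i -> [9, 63, 441, 3087, 21609]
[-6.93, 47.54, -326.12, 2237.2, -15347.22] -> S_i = -6.93*(-6.86)^i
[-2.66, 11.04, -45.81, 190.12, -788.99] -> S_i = -2.66*(-4.15)^i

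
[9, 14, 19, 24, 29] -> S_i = 9 + 5*i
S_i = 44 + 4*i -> [44, 48, 52, 56, 60]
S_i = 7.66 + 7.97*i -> [7.66, 15.63, 23.6, 31.57, 39.54]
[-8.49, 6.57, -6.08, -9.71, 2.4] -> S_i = Random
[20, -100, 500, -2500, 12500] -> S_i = 20*-5^i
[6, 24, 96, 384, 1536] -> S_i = 6*4^i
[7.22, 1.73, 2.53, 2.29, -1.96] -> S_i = Random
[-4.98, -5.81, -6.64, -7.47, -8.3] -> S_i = -4.98 + -0.83*i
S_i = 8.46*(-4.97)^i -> [8.46, -42.05, 208.97, -1038.58, 5161.74]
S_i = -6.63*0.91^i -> [-6.63, -6.03, -5.49, -5.0, -4.55]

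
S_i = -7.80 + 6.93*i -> [-7.8, -0.87, 6.06, 12.99, 19.92]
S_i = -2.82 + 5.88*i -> [-2.82, 3.06, 8.94, 14.82, 20.7]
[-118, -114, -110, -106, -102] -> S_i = -118 + 4*i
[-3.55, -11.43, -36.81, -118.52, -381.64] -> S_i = -3.55*3.22^i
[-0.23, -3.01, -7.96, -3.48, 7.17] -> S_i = Random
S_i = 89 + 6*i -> [89, 95, 101, 107, 113]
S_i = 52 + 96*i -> [52, 148, 244, 340, 436]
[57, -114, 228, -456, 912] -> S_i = 57*-2^i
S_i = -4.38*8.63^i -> [-4.38, -37.8, -326.21, -2815.18, -24295.02]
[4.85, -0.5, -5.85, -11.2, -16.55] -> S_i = 4.85 + -5.35*i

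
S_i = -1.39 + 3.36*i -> [-1.39, 1.97, 5.33, 8.69, 12.05]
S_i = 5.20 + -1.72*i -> [5.2, 3.48, 1.76, 0.04, -1.68]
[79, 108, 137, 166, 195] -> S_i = 79 + 29*i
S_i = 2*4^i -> [2, 8, 32, 128, 512]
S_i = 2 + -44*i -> [2, -42, -86, -130, -174]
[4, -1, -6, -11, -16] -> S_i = 4 + -5*i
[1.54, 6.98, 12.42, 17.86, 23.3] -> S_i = 1.54 + 5.44*i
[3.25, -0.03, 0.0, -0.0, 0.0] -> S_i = 3.25*(-0.01)^i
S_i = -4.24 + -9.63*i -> [-4.24, -13.87, -23.5, -33.13, -42.76]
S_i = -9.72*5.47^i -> [-9.72, -53.17, -290.83, -1590.85, -8701.93]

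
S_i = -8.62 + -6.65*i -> [-8.62, -15.27, -21.92, -28.57, -35.22]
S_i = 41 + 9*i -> [41, 50, 59, 68, 77]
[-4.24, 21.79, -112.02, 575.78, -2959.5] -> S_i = -4.24*(-5.14)^i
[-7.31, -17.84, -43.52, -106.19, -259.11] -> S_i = -7.31*2.44^i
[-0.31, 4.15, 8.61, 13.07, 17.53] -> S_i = -0.31 + 4.46*i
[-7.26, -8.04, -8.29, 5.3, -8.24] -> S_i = Random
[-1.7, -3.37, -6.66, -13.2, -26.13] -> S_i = -1.70*1.98^i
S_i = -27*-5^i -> [-27, 135, -675, 3375, -16875]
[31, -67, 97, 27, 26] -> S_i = Random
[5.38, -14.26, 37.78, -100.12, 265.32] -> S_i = 5.38*(-2.65)^i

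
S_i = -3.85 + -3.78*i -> [-3.85, -7.63, -11.41, -15.19, -18.97]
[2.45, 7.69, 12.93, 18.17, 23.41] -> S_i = 2.45 + 5.24*i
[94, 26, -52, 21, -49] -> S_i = Random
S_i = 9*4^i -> [9, 36, 144, 576, 2304]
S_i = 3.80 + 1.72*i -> [3.8, 5.52, 7.24, 8.96, 10.68]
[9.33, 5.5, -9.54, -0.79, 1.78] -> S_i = Random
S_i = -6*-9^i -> [-6, 54, -486, 4374, -39366]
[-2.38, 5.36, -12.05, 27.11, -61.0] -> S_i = -2.38*(-2.25)^i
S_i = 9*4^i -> [9, 36, 144, 576, 2304]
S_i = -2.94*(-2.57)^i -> [-2.94, 7.56, -19.42, 49.91, -128.26]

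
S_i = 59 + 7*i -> [59, 66, 73, 80, 87]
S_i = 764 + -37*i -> [764, 727, 690, 653, 616]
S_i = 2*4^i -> [2, 8, 32, 128, 512]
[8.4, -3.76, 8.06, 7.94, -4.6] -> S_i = Random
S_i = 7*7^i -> [7, 49, 343, 2401, 16807]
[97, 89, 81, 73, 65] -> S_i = 97 + -8*i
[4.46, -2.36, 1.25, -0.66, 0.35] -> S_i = 4.46*(-0.53)^i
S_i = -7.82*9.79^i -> [-7.82, -76.56, -749.5, -7337.61, -71835.24]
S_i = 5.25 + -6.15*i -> [5.25, -0.9, -7.05, -13.2, -19.35]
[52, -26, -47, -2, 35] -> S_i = Random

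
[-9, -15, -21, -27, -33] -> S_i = -9 + -6*i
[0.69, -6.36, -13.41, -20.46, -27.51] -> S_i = 0.69 + -7.05*i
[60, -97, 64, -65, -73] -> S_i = Random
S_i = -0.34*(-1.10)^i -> [-0.34, 0.37, -0.41, 0.45, -0.5]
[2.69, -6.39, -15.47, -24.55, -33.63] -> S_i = 2.69 + -9.08*i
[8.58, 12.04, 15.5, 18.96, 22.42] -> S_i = 8.58 + 3.46*i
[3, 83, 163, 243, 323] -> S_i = 3 + 80*i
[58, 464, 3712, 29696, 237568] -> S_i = 58*8^i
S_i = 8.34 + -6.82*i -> [8.34, 1.52, -5.3, -12.12, -18.94]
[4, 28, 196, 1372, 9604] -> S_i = 4*7^i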